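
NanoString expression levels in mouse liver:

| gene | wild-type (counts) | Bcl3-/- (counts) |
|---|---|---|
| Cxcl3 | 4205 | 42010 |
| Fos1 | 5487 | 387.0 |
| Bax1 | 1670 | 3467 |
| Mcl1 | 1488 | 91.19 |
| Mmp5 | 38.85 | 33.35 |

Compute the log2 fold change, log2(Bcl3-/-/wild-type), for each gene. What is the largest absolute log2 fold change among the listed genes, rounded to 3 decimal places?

4.028

log2(42010/4205) = 3.321  (Cxcl3)
log2(387.0/5487) = -3.826  (Fos1)
log2(3467/1670) = 1.054  (Bax1)
log2(91.19/1488) = -4.028  (Mcl1)
log2(33.35/38.85) = -0.220  (Mmp5)
The largest magnitude belongs to Mcl1.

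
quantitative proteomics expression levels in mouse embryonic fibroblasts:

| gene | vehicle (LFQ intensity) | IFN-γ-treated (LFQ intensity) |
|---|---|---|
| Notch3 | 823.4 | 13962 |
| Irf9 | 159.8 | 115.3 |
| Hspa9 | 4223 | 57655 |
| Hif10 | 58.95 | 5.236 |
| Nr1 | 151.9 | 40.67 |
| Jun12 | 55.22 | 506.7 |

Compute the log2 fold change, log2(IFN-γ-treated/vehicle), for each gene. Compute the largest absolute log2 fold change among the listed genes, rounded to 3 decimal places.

log2(13962/823.4) = 4.084  (Notch3)
log2(115.3/159.8) = -0.471  (Irf9)
log2(57655/4223) = 3.771  (Hspa9)
log2(5.236/58.95) = -3.493  (Hif10)
log2(40.67/151.9) = -1.901  (Nr1)
log2(506.7/55.22) = 3.198  (Jun12)
The largest magnitude belongs to Notch3.

4.084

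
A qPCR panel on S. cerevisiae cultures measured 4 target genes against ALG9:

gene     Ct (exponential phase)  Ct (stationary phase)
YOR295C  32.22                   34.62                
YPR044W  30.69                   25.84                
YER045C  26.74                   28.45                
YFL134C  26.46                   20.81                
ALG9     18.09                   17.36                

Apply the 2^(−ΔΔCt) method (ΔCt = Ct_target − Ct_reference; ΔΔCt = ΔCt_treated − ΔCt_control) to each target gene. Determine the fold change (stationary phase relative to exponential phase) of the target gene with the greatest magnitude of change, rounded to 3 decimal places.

YOR295C: ΔΔCt = (34.62−17.36) − (32.22−18.09) = 17.26 − 14.13 = 3.13; fold change = 2^-3.13 = 0.114
YPR044W: ΔΔCt = (25.84−17.36) − (30.69−18.09) = 8.48 − 12.60 = -4.12; fold change = 2^4.12 = 17.388
YER045C: ΔΔCt = (28.45−17.36) − (26.74−18.09) = 11.09 − 8.65 = 2.44; fold change = 2^-2.44 = 0.184
YFL134C: ΔΔCt = (20.81−17.36) − (26.46−18.09) = 3.45 − 8.37 = -4.92; fold change = 2^4.92 = 30.274
YFL134C has the largest |ΔΔCt| = 4.92.

30.274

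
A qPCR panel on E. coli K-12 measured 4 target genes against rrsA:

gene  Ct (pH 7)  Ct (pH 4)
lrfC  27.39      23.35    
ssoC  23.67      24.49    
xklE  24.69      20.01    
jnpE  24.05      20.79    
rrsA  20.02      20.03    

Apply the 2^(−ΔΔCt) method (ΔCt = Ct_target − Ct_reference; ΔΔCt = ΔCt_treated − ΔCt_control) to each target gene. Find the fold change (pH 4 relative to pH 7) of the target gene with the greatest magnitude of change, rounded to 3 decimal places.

lrfC: ΔΔCt = (23.35−20.03) − (27.39−20.02) = 3.32 − 7.37 = -4.05; fold change = 2^4.05 = 16.564
ssoC: ΔΔCt = (24.49−20.03) − (23.67−20.02) = 4.46 − 3.65 = 0.81; fold change = 2^-0.81 = 0.570
xklE: ΔΔCt = (20.01−20.03) − (24.69−20.02) = -0.02 − 4.67 = -4.69; fold change = 2^4.69 = 25.813
jnpE: ΔΔCt = (20.79−20.03) − (24.05−20.02) = 0.76 − 4.03 = -3.27; fold change = 2^3.27 = 9.646
xklE has the largest |ΔΔCt| = 4.69.

25.813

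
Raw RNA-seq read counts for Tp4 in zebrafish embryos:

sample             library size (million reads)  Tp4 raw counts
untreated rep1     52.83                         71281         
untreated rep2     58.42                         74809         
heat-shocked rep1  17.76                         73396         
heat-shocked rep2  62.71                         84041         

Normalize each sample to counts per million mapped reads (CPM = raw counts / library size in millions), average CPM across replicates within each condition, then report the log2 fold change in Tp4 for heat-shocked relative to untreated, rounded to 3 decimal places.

CPM(untreated rep1) = 71281 / 52.83 = 1349.2523
CPM(untreated rep2) = 74809 / 58.42 = 1280.5375
CPM(heat-shocked rep1) = 73396 / 17.76 = 4132.6577
CPM(heat-shocked rep2) = 84041 / 62.71 = 1340.1531
mean CPM(untreated) = 1314.8949; mean CPM(heat-shocked) = 2736.4054
Fold change = 2736.4054 / 1314.8949 = 2.08108
log2(2.08108) = 1.0573

1.057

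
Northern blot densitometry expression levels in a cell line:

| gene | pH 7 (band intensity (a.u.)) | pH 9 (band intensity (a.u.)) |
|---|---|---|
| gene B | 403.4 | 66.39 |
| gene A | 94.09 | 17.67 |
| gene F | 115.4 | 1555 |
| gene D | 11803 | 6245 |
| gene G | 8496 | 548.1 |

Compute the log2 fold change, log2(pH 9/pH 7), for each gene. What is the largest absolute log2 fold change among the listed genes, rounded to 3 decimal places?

log2(66.39/403.4) = -2.603  (gene B)
log2(17.67/94.09) = -2.413  (gene A)
log2(1555/115.4) = 3.752  (gene F)
log2(6245/11803) = -0.918  (gene D)
log2(548.1/8496) = -3.954  (gene G)
The largest magnitude belongs to gene G.

3.954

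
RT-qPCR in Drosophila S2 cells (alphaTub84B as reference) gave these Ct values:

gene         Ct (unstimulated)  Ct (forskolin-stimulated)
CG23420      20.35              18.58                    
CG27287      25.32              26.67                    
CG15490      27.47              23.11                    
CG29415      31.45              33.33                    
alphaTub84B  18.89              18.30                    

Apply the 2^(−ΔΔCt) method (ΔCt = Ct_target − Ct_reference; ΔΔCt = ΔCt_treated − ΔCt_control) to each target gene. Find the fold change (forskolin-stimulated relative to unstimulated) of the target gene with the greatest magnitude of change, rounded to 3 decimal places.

CG23420: ΔΔCt = (18.58−18.30) − (20.35−18.89) = 0.28 − 1.46 = -1.18; fold change = 2^1.18 = 2.266
CG27287: ΔΔCt = (26.67−18.30) − (25.32−18.89) = 8.37 − 6.43 = 1.94; fold change = 2^-1.94 = 0.261
CG15490: ΔΔCt = (23.11−18.30) − (27.47−18.89) = 4.81 − 8.58 = -3.77; fold change = 2^3.77 = 13.642
CG29415: ΔΔCt = (33.33−18.30) − (31.45−18.89) = 15.03 − 12.56 = 2.47; fold change = 2^-2.47 = 0.180
CG15490 has the largest |ΔΔCt| = 3.77.

13.642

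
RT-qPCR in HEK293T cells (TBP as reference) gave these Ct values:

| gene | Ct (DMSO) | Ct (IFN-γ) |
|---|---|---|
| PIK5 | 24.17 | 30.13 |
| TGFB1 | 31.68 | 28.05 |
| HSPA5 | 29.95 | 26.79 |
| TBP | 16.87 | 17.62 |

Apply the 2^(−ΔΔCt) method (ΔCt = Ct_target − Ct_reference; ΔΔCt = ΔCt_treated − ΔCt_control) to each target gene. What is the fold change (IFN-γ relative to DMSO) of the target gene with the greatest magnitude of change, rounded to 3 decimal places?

PIK5: ΔΔCt = (30.13−17.62) − (24.17−16.87) = 12.51 − 7.30 = 5.21; fold change = 2^-5.21 = 0.027
TGFB1: ΔΔCt = (28.05−17.62) − (31.68−16.87) = 10.43 − 14.81 = -4.38; fold change = 2^4.38 = 20.821
HSPA5: ΔΔCt = (26.79−17.62) − (29.95−16.87) = 9.17 − 13.08 = -3.91; fold change = 2^3.91 = 15.032
PIK5 has the largest |ΔΔCt| = 5.21.

0.027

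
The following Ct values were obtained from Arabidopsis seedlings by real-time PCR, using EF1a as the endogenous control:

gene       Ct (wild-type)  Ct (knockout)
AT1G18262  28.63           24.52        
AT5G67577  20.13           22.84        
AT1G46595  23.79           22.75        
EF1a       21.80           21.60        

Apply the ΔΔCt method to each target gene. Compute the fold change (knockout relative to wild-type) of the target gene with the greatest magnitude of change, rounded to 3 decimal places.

15.032

AT1G18262: ΔΔCt = (24.52−21.60) − (28.63−21.80) = 2.92 − 6.83 = -3.91; fold change = 2^3.91 = 15.032
AT5G67577: ΔΔCt = (22.84−21.60) − (20.13−21.80) = 1.24 − (-1.67) = 2.91; fold change = 2^-2.91 = 0.133
AT1G46595: ΔΔCt = (22.75−21.60) − (23.79−21.80) = 1.15 − 1.99 = -0.84; fold change = 2^0.84 = 1.790
AT1G18262 has the largest |ΔΔCt| = 3.91.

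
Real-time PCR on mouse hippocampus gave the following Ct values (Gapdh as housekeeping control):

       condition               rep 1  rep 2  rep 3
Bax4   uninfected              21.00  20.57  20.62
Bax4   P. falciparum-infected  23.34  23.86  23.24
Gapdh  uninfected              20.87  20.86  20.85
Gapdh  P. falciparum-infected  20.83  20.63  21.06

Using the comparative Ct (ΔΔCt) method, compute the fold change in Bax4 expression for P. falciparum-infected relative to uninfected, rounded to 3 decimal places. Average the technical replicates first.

0.147

Mean Ct: Bax4 uninfected 20.730; Bax4 P. falciparum-infected 23.480; Gapdh uninfected 20.860; Gapdh P. falciparum-infected 20.840
ΔCt(uninfected) = 20.730 − 20.860 = -0.130
ΔCt(P. falciparum-infected) = 23.480 − 20.840 = 2.640
ΔΔCt = 2.640 − (-0.130) = 2.770
Fold change = 2^(−2.770) = 0.1466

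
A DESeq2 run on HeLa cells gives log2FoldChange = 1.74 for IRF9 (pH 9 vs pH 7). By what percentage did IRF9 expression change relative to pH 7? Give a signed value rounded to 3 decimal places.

Fold change = 2^(1.74) = 3.3404
Percent change = (FC − 1) × 100% = (3.3404 − 1) × 100 = 234.035%

234.035%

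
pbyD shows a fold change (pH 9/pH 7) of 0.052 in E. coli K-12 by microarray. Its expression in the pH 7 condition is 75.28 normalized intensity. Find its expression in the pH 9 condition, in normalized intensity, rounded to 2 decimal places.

3.91

pH 9 expression = 75.28 × 0.052 = 3.91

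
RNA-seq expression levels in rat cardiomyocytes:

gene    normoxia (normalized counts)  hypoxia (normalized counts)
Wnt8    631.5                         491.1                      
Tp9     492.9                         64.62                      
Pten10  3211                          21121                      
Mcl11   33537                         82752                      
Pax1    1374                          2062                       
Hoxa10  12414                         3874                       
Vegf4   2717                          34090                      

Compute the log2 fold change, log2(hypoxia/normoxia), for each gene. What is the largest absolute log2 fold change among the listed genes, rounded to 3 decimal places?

3.649

log2(491.1/631.5) = -0.363  (Wnt8)
log2(64.62/492.9) = -2.931  (Tp9)
log2(21121/3211) = 2.718  (Pten10)
log2(82752/33537) = 1.303  (Mcl11)
log2(2062/1374) = 0.586  (Pax1)
log2(3874/12414) = -1.680  (Hoxa10)
log2(34090/2717) = 3.649  (Vegf4)
The largest magnitude belongs to Vegf4.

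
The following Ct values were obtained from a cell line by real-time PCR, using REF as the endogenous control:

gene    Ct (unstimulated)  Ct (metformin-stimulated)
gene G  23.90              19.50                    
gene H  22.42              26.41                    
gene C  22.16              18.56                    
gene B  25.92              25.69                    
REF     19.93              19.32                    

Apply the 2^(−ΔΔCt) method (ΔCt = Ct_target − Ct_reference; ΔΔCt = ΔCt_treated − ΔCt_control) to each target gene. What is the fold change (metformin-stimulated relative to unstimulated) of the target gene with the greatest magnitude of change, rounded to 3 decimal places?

0.041

gene G: ΔΔCt = (19.50−19.32) − (23.90−19.93) = 0.18 − 3.97 = -3.79; fold change = 2^3.79 = 13.833
gene H: ΔΔCt = (26.41−19.32) − (22.42−19.93) = 7.09 − 2.49 = 4.60; fold change = 2^-4.60 = 0.041
gene C: ΔΔCt = (18.56−19.32) − (22.16−19.93) = -0.76 − 2.23 = -2.99; fold change = 2^2.99 = 7.945
gene B: ΔΔCt = (25.69−19.32) − (25.92−19.93) = 6.37 − 5.99 = 0.38; fold change = 2^-0.38 = 0.768
gene H has the largest |ΔΔCt| = 4.60.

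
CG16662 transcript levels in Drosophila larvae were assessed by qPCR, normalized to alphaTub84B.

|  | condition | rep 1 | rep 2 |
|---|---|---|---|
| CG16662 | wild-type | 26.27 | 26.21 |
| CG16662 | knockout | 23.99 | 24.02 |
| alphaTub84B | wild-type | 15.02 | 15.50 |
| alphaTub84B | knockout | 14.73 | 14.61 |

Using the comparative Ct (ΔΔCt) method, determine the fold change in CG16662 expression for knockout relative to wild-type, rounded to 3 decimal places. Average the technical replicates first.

Mean Ct: CG16662 wild-type 26.240; CG16662 knockout 24.005; alphaTub84B wild-type 15.260; alphaTub84B knockout 14.670
ΔCt(wild-type) = 26.240 − 15.260 = 10.980
ΔCt(knockout) = 24.005 − 14.670 = 9.335
ΔΔCt = 9.335 − 10.980 = -1.645
Fold change = 2^(−(-1.645)) = 2^1.645 = 3.1275

3.127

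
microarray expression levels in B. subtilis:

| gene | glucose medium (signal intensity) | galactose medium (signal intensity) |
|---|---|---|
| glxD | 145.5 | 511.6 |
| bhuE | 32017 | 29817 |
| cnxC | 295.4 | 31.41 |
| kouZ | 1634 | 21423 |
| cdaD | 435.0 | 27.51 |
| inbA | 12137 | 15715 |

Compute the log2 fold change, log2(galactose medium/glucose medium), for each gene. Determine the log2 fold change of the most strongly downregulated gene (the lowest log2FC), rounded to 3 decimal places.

-3.983

log2(511.6/145.5) = 1.814  (glxD)
log2(29817/32017) = -0.103  (bhuE)
log2(31.41/295.4) = -3.233  (cnxC)
log2(21423/1634) = 3.713  (kouZ)
log2(27.51/435.0) = -3.983  (cdaD)
log2(15715/12137) = 0.373  (inbA)
cdaD is most strongly downregulated.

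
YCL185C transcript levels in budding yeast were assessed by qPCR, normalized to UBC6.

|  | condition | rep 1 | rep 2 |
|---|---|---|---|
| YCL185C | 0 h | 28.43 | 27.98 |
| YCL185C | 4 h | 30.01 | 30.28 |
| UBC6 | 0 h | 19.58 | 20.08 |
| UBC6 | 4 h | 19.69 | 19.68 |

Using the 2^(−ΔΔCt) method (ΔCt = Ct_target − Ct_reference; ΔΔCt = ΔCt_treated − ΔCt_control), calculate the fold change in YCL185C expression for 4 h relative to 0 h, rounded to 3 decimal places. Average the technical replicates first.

Mean Ct: YCL185C 0 h 28.205; YCL185C 4 h 30.145; UBC6 0 h 19.830; UBC6 4 h 19.685
ΔCt(0 h) = 28.205 − 19.830 = 8.375
ΔCt(4 h) = 30.145 − 19.685 = 10.460
ΔΔCt = 10.460 − 8.375 = 2.085
Fold change = 2^(−2.085) = 0.2357

0.236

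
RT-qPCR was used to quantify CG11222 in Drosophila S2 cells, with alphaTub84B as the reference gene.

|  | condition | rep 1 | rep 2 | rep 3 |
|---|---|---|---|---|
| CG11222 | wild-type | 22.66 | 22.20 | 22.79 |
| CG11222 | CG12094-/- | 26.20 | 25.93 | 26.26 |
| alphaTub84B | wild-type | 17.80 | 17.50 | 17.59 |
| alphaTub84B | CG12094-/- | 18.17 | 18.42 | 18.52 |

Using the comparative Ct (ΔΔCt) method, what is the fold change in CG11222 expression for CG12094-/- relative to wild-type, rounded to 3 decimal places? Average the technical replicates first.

0.140

Mean Ct: CG11222 wild-type 22.550; CG11222 CG12094-/- 26.130; alphaTub84B wild-type 17.630; alphaTub84B CG12094-/- 18.370
ΔCt(wild-type) = 22.550 − 17.630 = 4.920
ΔCt(CG12094-/-) = 26.130 − 18.370 = 7.760
ΔΔCt = 7.760 − 4.920 = 2.840
Fold change = 2^(−2.840) = 0.1397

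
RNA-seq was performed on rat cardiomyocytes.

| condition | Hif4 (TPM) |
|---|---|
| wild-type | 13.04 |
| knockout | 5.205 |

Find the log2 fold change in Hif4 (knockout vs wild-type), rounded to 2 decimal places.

Fold change = 5.205 / 13.04 = 0.3992
log2(0.3992) = -1.325

-1.32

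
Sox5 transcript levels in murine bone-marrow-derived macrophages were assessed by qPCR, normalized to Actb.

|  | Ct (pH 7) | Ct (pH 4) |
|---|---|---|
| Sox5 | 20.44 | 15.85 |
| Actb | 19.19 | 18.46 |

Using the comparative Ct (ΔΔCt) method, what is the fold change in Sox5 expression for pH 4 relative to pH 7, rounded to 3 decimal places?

14.520

ΔCt(pH 7) = 20.440 − 19.190 = 1.250
ΔCt(pH 4) = 15.850 − 18.460 = -2.610
ΔΔCt = -2.610 − 1.250 = -3.860
Fold change = 2^(−(-3.860)) = 2^3.860 = 14.5203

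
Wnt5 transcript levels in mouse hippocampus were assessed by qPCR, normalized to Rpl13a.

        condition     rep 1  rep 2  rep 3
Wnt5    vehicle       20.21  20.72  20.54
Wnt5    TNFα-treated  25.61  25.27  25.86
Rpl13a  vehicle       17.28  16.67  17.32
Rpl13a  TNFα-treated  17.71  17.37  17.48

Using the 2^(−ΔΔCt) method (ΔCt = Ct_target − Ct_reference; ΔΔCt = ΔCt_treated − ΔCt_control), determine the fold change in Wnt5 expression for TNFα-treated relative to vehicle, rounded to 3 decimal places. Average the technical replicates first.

0.040

Mean Ct: Wnt5 vehicle 20.490; Wnt5 TNFα-treated 25.580; Rpl13a vehicle 17.090; Rpl13a TNFα-treated 17.520
ΔCt(vehicle) = 20.490 − 17.090 = 3.400
ΔCt(TNFα-treated) = 25.580 − 17.520 = 8.060
ΔΔCt = 8.060 − 3.400 = 4.660
Fold change = 2^(−4.660) = 0.0396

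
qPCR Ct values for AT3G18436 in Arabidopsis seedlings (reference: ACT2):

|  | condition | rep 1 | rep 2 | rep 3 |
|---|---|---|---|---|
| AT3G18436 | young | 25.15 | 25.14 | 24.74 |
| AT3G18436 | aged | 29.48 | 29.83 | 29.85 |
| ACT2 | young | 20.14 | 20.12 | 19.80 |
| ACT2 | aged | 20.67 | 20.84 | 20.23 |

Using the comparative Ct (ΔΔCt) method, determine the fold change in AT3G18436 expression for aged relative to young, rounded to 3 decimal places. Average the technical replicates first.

Mean Ct: AT3G18436 young 25.010; AT3G18436 aged 29.720; ACT2 young 20.020; ACT2 aged 20.580
ΔCt(young) = 25.010 − 20.020 = 4.990
ΔCt(aged) = 29.720 − 20.580 = 9.140
ΔΔCt = 9.140 − 4.990 = 4.150
Fold change = 2^(−4.150) = 0.0563

0.056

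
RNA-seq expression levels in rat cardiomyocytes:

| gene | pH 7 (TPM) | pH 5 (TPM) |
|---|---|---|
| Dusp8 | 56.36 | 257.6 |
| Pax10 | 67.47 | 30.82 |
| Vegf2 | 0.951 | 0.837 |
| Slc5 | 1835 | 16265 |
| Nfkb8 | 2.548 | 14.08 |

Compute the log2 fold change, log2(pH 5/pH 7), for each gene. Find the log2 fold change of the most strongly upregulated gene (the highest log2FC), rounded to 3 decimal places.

log2(257.6/56.36) = 2.192  (Dusp8)
log2(30.82/67.47) = -1.130  (Pax10)
log2(0.837/0.951) = -0.184  (Vegf2)
log2(16265/1835) = 3.148  (Slc5)
log2(14.08/2.548) = 2.466  (Nfkb8)
Slc5 is most strongly upregulated.

3.148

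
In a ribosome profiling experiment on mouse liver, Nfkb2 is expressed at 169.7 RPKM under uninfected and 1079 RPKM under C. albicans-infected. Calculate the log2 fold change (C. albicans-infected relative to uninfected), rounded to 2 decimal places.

Fold change = 1079 / 169.7 = 6.3583
log2(6.3583) = 2.669

2.67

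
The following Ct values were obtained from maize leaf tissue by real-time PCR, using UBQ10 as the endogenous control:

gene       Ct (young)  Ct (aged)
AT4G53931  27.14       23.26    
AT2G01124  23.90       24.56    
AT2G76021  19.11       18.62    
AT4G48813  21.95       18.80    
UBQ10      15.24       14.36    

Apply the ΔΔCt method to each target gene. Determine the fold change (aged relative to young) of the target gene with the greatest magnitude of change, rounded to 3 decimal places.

8.000

AT4G53931: ΔΔCt = (23.26−14.36) − (27.14−15.24) = 8.90 − 11.90 = -3.00; fold change = 2^3.00 = 8.000
AT2G01124: ΔΔCt = (24.56−14.36) − (23.90−15.24) = 10.20 − 8.66 = 1.54; fold change = 2^-1.54 = 0.344
AT2G76021: ΔΔCt = (18.62−14.36) − (19.11−15.24) = 4.26 − 3.87 = 0.39; fold change = 2^-0.39 = 0.763
AT4G48813: ΔΔCt = (18.80−14.36) − (21.95−15.24) = 4.44 − 6.71 = -2.27; fold change = 2^2.27 = 4.823
AT4G53931 has the largest |ΔΔCt| = 3.00.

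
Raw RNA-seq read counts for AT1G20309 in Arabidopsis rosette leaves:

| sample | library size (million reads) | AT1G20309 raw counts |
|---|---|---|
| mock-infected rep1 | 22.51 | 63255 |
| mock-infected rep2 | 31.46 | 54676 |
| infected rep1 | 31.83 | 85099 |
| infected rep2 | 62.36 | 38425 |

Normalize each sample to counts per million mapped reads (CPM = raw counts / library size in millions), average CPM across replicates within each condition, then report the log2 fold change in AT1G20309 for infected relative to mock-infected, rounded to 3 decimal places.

CPM(mock-infected rep1) = 63255 / 22.51 = 2810.0844
CPM(mock-infected rep2) = 54676 / 31.46 = 1737.9530
CPM(infected rep1) = 85099 / 31.83 = 2673.5470
CPM(infected rep2) = 38425 / 62.36 = 616.1802
mean CPM(mock-infected) = 2274.0187; mean CPM(infected) = 1644.8636
Fold change = 1644.8636 / 2274.0187 = 0.72333
log2(0.72333) = -0.4673

-0.467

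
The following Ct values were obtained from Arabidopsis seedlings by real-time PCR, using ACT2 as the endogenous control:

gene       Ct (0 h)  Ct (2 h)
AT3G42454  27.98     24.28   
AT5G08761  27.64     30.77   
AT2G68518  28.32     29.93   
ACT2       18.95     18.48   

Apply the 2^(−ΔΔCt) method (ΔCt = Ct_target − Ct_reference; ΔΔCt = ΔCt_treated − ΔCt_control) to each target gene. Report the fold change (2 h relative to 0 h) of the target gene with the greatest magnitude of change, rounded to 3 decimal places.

AT3G42454: ΔΔCt = (24.28−18.48) − (27.98−18.95) = 5.80 − 9.03 = -3.23; fold change = 2^3.23 = 9.383
AT5G08761: ΔΔCt = (30.77−18.48) − (27.64−18.95) = 12.29 − 8.69 = 3.60; fold change = 2^-3.60 = 0.082
AT2G68518: ΔΔCt = (29.93−18.48) − (28.32−18.95) = 11.45 − 9.37 = 2.08; fold change = 2^-2.08 = 0.237
AT5G08761 has the largest |ΔΔCt| = 3.60.

0.082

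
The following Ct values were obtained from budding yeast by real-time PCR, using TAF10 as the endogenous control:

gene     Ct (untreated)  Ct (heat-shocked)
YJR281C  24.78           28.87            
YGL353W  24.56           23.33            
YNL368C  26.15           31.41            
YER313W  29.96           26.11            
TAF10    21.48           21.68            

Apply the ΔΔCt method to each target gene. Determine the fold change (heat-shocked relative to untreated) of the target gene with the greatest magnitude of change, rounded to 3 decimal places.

YJR281C: ΔΔCt = (28.87−21.68) − (24.78−21.48) = 7.19 − 3.30 = 3.89; fold change = 2^-3.89 = 0.067
YGL353W: ΔΔCt = (23.33−21.68) − (24.56−21.48) = 1.65 − 3.08 = -1.43; fold change = 2^1.43 = 2.694
YNL368C: ΔΔCt = (31.41−21.68) − (26.15−21.48) = 9.73 − 4.67 = 5.06; fold change = 2^-5.06 = 0.030
YER313W: ΔΔCt = (26.11−21.68) − (29.96−21.48) = 4.43 − 8.48 = -4.05; fold change = 2^4.05 = 16.564
YNL368C has the largest |ΔΔCt| = 5.06.

0.030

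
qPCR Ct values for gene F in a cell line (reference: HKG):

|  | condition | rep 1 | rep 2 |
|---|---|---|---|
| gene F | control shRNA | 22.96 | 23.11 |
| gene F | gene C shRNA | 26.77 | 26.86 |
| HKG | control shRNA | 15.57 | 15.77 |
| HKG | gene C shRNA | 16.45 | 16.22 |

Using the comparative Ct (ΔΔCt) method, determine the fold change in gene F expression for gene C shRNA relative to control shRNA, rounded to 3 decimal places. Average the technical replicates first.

0.115

Mean Ct: gene F control shRNA 23.035; gene F gene C shRNA 26.815; HKG control shRNA 15.670; HKG gene C shRNA 16.335
ΔCt(control shRNA) = 23.035 − 15.670 = 7.365
ΔCt(gene C shRNA) = 26.815 − 16.335 = 10.480
ΔΔCt = 10.480 − 7.365 = 3.115
Fold change = 2^(−3.115) = 0.1154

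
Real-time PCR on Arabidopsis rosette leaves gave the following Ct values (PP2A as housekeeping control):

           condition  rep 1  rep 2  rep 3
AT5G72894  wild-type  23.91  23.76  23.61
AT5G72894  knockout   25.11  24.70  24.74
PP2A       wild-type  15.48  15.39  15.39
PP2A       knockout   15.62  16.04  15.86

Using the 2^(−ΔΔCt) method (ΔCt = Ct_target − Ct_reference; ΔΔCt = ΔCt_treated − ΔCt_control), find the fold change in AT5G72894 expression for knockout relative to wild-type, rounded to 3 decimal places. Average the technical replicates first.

0.629

Mean Ct: AT5G72894 wild-type 23.760; AT5G72894 knockout 24.850; PP2A wild-type 15.420; PP2A knockout 15.840
ΔCt(wild-type) = 23.760 − 15.420 = 8.340
ΔCt(knockout) = 24.850 − 15.840 = 9.010
ΔΔCt = 9.010 − 8.340 = 0.670
Fold change = 2^(−0.670) = 0.6285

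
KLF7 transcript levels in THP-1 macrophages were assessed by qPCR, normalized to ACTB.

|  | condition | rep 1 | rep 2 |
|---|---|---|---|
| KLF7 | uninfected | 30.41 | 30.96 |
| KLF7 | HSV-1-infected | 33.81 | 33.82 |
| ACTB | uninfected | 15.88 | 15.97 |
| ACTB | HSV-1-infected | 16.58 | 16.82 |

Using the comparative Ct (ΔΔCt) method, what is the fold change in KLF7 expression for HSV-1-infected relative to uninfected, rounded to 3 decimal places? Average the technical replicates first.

Mean Ct: KLF7 uninfected 30.685; KLF7 HSV-1-infected 33.815; ACTB uninfected 15.925; ACTB HSV-1-infected 16.700
ΔCt(uninfected) = 30.685 − 15.925 = 14.760
ΔCt(HSV-1-infected) = 33.815 − 16.700 = 17.115
ΔΔCt = 17.115 − 14.760 = 2.355
Fold change = 2^(−2.355) = 0.1955

0.195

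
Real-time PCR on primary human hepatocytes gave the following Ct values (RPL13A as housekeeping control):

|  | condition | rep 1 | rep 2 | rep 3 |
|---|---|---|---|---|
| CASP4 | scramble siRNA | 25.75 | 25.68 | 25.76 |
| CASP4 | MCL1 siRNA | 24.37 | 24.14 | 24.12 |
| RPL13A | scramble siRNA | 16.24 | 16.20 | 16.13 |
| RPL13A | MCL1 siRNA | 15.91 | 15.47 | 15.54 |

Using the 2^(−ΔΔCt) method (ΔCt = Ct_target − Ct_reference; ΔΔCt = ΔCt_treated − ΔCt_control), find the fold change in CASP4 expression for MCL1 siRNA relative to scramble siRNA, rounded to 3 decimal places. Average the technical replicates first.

1.959

Mean Ct: CASP4 scramble siRNA 25.730; CASP4 MCL1 siRNA 24.210; RPL13A scramble siRNA 16.190; RPL13A MCL1 siRNA 15.640
ΔCt(scramble siRNA) = 25.730 − 16.190 = 9.540
ΔCt(MCL1 siRNA) = 24.210 − 15.640 = 8.570
ΔΔCt = 8.570 − 9.540 = -0.970
Fold change = 2^(−(-0.970)) = 2^0.970 = 1.9588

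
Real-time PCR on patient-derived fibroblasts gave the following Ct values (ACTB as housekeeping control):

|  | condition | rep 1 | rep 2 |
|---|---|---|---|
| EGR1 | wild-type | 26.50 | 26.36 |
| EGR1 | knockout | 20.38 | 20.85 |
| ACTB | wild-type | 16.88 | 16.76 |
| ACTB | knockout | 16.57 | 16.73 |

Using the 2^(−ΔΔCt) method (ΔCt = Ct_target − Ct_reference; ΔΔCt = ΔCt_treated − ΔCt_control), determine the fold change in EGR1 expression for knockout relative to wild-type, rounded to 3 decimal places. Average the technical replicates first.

Mean Ct: EGR1 wild-type 26.430; EGR1 knockout 20.615; ACTB wild-type 16.820; ACTB knockout 16.650
ΔCt(wild-type) = 26.430 − 16.820 = 9.610
ΔCt(knockout) = 20.615 − 16.650 = 3.965
ΔΔCt = 3.965 − 9.610 = -5.645
Fold change = 2^(−(-5.645)) = 2^5.645 = 50.0397

50.040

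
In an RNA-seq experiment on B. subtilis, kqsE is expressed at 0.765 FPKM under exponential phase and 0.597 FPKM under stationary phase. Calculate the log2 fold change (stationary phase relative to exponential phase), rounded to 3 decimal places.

Fold change = 0.597 / 0.765 = 0.7804
log2(0.7804) = -0.3577

-0.358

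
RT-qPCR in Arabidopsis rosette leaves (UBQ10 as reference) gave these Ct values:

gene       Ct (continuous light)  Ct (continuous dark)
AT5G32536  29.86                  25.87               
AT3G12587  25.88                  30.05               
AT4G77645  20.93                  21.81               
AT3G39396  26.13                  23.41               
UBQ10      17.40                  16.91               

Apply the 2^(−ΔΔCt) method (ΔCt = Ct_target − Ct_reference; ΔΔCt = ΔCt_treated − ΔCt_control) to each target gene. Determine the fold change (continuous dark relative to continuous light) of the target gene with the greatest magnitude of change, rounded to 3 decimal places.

0.040

AT5G32536: ΔΔCt = (25.87−16.91) − (29.86−17.40) = 8.96 − 12.46 = -3.50; fold change = 2^3.50 = 11.314
AT3G12587: ΔΔCt = (30.05−16.91) − (25.88−17.40) = 13.14 − 8.48 = 4.66; fold change = 2^-4.66 = 0.040
AT4G77645: ΔΔCt = (21.81−16.91) − (20.93−17.40) = 4.90 − 3.53 = 1.37; fold change = 2^-1.37 = 0.387
AT3G39396: ΔΔCt = (23.41−16.91) − (26.13−17.40) = 6.50 − 8.73 = -2.23; fold change = 2^2.23 = 4.691
AT3G12587 has the largest |ΔΔCt| = 4.66.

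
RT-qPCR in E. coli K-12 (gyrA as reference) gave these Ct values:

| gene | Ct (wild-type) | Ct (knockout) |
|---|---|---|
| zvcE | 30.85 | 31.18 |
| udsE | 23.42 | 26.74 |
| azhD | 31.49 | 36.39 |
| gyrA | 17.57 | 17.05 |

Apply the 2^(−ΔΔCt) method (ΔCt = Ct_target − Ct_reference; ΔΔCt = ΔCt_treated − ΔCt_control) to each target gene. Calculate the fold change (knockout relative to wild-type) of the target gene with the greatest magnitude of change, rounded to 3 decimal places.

zvcE: ΔΔCt = (31.18−17.05) − (30.85−17.57) = 14.13 − 13.28 = 0.85; fold change = 2^-0.85 = 0.555
udsE: ΔΔCt = (26.74−17.05) − (23.42−17.57) = 9.69 − 5.85 = 3.84; fold change = 2^-3.84 = 0.070
azhD: ΔΔCt = (36.39−17.05) − (31.49−17.57) = 19.34 − 13.92 = 5.42; fold change = 2^-5.42 = 0.023
azhD has the largest |ΔΔCt| = 5.42.

0.023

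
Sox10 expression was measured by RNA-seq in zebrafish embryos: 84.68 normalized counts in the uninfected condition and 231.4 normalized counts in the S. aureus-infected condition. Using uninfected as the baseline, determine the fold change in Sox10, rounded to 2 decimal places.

Fold change = 231.4 / 84.68 = 2.733
Sox10 is upregulated.

2.73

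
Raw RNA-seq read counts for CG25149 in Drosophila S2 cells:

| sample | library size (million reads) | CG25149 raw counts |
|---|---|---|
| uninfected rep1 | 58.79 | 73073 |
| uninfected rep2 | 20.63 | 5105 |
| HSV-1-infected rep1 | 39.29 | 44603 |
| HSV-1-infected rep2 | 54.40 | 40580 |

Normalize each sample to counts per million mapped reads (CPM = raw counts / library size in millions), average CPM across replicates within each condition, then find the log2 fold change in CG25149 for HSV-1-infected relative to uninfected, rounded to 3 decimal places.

CPM(uninfected rep1) = 73073 / 58.79 = 1242.9495
CPM(uninfected rep2) = 5105 / 20.63 = 247.4552
CPM(HSV-1-infected rep1) = 44603 / 39.29 = 1135.2252
CPM(HSV-1-infected rep2) = 40580 / 54.40 = 745.9559
mean CPM(uninfected) = 745.2023; mean CPM(HSV-1-infected) = 940.5906
Fold change = 940.5906 / 745.2023 = 1.26219
log2(1.26219) = 0.3359

0.336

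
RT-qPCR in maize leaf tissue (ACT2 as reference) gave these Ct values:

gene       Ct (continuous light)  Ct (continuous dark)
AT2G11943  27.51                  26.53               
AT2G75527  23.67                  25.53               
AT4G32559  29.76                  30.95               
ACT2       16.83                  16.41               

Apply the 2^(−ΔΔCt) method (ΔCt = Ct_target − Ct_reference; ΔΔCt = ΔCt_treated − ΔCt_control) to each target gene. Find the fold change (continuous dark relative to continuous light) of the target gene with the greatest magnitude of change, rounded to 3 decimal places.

AT2G11943: ΔΔCt = (26.53−16.41) − (27.51−16.83) = 10.12 − 10.68 = -0.56; fold change = 2^0.56 = 1.474
AT2G75527: ΔΔCt = (25.53−16.41) − (23.67−16.83) = 9.12 − 6.84 = 2.28; fold change = 2^-2.28 = 0.206
AT4G32559: ΔΔCt = (30.95−16.41) − (29.76−16.83) = 14.54 − 12.93 = 1.61; fold change = 2^-1.61 = 0.328
AT2G75527 has the largest |ΔΔCt| = 2.28.

0.206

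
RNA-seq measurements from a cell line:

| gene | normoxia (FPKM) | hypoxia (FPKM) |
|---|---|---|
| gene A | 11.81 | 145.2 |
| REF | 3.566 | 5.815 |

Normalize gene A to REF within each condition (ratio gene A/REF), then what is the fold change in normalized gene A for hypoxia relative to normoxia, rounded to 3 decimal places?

gene A/REF (normoxia) = 11.81 / 3.566 = 3.3118
gene A/REF (hypoxia) = 145.2 / 5.815 = 24.97
Fold change = 24.97 / 3.3118 = 7.5396

7.540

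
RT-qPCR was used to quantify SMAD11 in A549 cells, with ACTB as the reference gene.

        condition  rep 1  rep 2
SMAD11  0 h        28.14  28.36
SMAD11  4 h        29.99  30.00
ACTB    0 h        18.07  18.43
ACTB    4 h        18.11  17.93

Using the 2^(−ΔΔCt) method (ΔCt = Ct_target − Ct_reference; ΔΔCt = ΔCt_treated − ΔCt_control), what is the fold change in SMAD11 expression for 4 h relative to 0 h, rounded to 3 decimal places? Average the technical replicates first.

Mean Ct: SMAD11 0 h 28.250; SMAD11 4 h 29.995; ACTB 0 h 18.250; ACTB 4 h 18.020
ΔCt(0 h) = 28.250 − 18.250 = 10.000
ΔCt(4 h) = 29.995 − 18.020 = 11.975
ΔΔCt = 11.975 − 10.000 = 1.975
Fold change = 2^(−1.975) = 0.2544

0.254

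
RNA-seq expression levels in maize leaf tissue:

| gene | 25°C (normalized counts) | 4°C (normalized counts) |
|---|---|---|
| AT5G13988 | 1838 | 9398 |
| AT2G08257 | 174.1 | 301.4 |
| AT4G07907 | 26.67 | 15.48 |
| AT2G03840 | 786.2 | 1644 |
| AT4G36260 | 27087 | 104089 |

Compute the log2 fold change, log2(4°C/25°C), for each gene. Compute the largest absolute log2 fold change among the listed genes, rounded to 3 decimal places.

log2(9398/1838) = 2.354  (AT5G13988)
log2(301.4/174.1) = 0.792  (AT2G08257)
log2(15.48/26.67) = -0.785  (AT4G07907)
log2(1644/786.2) = 1.064  (AT2G03840)
log2(104089/27087) = 1.942  (AT4G36260)
The largest magnitude belongs to AT5G13988.

2.354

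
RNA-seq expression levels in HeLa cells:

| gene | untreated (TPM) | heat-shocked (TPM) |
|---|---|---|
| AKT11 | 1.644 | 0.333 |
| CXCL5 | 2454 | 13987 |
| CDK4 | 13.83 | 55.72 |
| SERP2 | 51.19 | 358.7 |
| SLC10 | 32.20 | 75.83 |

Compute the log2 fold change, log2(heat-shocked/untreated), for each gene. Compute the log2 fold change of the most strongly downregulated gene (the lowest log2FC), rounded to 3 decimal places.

log2(0.333/1.644) = -2.304  (AKT11)
log2(13987/2454) = 2.511  (CXCL5)
log2(55.72/13.83) = 2.010  (CDK4)
log2(358.7/51.19) = 2.809  (SERP2)
log2(75.83/32.20) = 1.236  (SLC10)
AKT11 is most strongly downregulated.

-2.304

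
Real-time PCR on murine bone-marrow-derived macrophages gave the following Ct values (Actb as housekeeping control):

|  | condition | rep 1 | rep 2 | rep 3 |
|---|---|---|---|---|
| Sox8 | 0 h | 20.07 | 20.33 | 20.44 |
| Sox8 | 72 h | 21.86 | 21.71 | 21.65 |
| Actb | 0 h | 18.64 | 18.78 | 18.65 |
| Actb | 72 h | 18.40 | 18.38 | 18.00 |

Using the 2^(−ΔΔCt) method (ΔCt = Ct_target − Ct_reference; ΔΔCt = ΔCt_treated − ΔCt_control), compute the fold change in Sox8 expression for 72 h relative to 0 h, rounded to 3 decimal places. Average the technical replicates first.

Mean Ct: Sox8 0 h 20.280; Sox8 72 h 21.740; Actb 0 h 18.690; Actb 72 h 18.260
ΔCt(0 h) = 20.280 − 18.690 = 1.590
ΔCt(72 h) = 21.740 − 18.260 = 3.480
ΔΔCt = 3.480 − 1.590 = 1.890
Fold change = 2^(−1.890) = 0.2698

0.270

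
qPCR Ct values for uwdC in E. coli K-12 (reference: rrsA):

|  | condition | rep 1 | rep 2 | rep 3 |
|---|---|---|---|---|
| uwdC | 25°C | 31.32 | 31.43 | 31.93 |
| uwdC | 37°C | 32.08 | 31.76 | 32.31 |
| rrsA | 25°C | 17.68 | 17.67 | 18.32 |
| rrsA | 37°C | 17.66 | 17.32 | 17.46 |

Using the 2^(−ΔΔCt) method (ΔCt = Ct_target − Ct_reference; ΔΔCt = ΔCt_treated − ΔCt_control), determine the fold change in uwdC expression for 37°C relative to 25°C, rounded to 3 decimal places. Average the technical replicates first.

Mean Ct: uwdC 25°C 31.560; uwdC 37°C 32.050; rrsA 25°C 17.890; rrsA 37°C 17.480
ΔCt(25°C) = 31.560 − 17.890 = 13.670
ΔCt(37°C) = 32.050 − 17.480 = 14.570
ΔΔCt = 14.570 − 13.670 = 0.900
Fold change = 2^(−0.900) = 0.5359

0.536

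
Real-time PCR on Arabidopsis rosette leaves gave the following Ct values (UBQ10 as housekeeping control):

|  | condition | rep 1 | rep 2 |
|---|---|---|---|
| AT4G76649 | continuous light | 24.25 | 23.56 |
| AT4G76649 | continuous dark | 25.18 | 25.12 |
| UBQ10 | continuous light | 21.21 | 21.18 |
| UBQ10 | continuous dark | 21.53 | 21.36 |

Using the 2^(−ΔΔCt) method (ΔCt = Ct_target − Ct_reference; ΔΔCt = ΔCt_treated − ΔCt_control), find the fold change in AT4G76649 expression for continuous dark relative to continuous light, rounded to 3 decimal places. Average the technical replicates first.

0.502

Mean Ct: AT4G76649 continuous light 23.905; AT4G76649 continuous dark 25.150; UBQ10 continuous light 21.195; UBQ10 continuous dark 21.445
ΔCt(continuous light) = 23.905 − 21.195 = 2.710
ΔCt(continuous dark) = 25.150 − 21.445 = 3.705
ΔΔCt = 3.705 − 2.710 = 0.995
Fold change = 2^(−0.995) = 0.5017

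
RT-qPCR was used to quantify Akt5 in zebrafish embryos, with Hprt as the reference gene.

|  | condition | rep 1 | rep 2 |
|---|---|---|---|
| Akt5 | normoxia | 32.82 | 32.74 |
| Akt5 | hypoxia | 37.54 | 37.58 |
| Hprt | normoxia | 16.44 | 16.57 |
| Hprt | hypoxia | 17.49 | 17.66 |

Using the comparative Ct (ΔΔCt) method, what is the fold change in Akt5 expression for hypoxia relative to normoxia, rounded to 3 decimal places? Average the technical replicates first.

Mean Ct: Akt5 normoxia 32.780; Akt5 hypoxia 37.560; Hprt normoxia 16.505; Hprt hypoxia 17.575
ΔCt(normoxia) = 32.780 − 16.505 = 16.275
ΔCt(hypoxia) = 37.560 − 17.575 = 19.985
ΔΔCt = 19.985 − 16.275 = 3.710
Fold change = 2^(−3.710) = 0.0764

0.076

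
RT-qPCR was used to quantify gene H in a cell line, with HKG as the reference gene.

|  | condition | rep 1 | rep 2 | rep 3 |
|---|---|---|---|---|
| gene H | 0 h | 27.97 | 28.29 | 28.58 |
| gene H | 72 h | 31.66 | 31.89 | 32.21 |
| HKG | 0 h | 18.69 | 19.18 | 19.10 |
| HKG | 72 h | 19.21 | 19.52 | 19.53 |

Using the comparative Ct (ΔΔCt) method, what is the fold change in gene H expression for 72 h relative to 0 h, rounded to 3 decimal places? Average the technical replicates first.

0.108

Mean Ct: gene H 0 h 28.280; gene H 72 h 31.920; HKG 0 h 18.990; HKG 72 h 19.420
ΔCt(0 h) = 28.280 − 18.990 = 9.290
ΔCt(72 h) = 31.920 − 19.420 = 12.500
ΔΔCt = 12.500 − 9.290 = 3.210
Fold change = 2^(−3.210) = 0.1081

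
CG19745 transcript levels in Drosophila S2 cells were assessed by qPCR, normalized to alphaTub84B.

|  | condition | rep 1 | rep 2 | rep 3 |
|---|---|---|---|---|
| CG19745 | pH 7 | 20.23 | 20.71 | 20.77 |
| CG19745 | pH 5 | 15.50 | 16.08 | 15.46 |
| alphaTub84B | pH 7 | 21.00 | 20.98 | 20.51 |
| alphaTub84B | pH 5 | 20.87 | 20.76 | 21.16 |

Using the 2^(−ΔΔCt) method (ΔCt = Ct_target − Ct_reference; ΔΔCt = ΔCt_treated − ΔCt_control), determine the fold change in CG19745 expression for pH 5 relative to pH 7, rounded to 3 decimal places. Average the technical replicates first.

Mean Ct: CG19745 pH 7 20.570; CG19745 pH 5 15.680; alphaTub84B pH 7 20.830; alphaTub84B pH 5 20.930
ΔCt(pH 7) = 20.570 − 20.830 = -0.260
ΔCt(pH 5) = 15.680 − 20.930 = -5.250
ΔΔCt = -5.250 − (-0.260) = -4.990
Fold change = 2^(−(-4.990)) = 2^4.990 = 31.7790

31.779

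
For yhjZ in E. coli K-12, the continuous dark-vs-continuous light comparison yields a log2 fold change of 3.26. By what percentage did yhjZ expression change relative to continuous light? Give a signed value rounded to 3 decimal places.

Fold change = 2^(3.26) = 9.5798
Percent change = (FC − 1) × 100% = (9.5798 − 1) × 100 = 857.983%

857.983%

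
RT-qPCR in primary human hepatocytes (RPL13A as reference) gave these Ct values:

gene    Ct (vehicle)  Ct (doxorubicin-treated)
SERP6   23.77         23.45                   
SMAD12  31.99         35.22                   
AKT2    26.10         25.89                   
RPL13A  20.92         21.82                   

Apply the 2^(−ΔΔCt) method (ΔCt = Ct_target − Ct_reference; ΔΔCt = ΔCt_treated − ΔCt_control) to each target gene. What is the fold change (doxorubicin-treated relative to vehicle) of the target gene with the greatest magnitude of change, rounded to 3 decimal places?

SERP6: ΔΔCt = (23.45−21.82) − (23.77−20.92) = 1.63 − 2.85 = -1.22; fold change = 2^1.22 = 2.329
SMAD12: ΔΔCt = (35.22−21.82) − (31.99−20.92) = 13.40 − 11.07 = 2.33; fold change = 2^-2.33 = 0.199
AKT2: ΔΔCt = (25.89−21.82) − (26.10−20.92) = 4.07 − 5.18 = -1.11; fold change = 2^1.11 = 2.158
SMAD12 has the largest |ΔΔCt| = 2.33.

0.199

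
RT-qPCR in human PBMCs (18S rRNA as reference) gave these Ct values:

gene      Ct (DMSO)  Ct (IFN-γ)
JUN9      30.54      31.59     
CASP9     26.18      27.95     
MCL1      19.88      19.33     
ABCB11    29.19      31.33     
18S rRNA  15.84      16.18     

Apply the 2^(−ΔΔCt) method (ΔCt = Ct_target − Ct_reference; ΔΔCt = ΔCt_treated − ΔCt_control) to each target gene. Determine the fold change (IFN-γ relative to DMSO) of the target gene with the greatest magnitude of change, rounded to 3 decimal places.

0.287

JUN9: ΔΔCt = (31.59−16.18) − (30.54−15.84) = 15.41 − 14.70 = 0.71; fold change = 2^-0.71 = 0.611
CASP9: ΔΔCt = (27.95−16.18) − (26.18−15.84) = 11.77 − 10.34 = 1.43; fold change = 2^-1.43 = 0.371
MCL1: ΔΔCt = (19.33−16.18) − (19.88−15.84) = 3.15 − 4.04 = -0.89; fold change = 2^0.89 = 1.853
ABCB11: ΔΔCt = (31.33−16.18) − (29.19−15.84) = 15.15 − 13.35 = 1.80; fold change = 2^-1.80 = 0.287
ABCB11 has the largest |ΔΔCt| = 1.80.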